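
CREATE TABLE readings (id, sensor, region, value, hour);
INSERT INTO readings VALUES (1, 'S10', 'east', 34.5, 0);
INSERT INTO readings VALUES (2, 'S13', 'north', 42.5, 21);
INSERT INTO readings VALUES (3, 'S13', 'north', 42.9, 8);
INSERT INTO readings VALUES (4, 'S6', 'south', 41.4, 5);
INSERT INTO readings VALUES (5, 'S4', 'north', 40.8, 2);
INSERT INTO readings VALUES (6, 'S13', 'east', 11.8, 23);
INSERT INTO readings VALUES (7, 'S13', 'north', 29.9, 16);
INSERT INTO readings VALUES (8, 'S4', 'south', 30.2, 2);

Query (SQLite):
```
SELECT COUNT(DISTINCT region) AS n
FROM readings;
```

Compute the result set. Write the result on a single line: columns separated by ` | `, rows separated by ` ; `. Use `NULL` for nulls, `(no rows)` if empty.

Count distinct non-NULL region values.

3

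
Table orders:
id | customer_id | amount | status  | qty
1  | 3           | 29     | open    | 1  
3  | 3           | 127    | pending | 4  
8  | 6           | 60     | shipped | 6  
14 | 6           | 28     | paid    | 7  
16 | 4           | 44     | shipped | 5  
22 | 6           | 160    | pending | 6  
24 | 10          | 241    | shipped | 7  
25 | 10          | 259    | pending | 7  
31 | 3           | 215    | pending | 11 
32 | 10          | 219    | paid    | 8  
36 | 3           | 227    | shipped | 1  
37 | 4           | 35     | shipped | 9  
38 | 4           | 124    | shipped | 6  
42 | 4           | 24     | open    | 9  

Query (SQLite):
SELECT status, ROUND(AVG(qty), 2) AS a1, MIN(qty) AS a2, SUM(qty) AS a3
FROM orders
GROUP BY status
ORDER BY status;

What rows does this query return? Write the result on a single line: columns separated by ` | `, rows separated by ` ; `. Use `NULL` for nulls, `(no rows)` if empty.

open | 5 | 1 | 10 ; paid | 7.5 | 7 | 15 ; pending | 7 | 4 | 28 ; shipped | 5.67 | 1 | 34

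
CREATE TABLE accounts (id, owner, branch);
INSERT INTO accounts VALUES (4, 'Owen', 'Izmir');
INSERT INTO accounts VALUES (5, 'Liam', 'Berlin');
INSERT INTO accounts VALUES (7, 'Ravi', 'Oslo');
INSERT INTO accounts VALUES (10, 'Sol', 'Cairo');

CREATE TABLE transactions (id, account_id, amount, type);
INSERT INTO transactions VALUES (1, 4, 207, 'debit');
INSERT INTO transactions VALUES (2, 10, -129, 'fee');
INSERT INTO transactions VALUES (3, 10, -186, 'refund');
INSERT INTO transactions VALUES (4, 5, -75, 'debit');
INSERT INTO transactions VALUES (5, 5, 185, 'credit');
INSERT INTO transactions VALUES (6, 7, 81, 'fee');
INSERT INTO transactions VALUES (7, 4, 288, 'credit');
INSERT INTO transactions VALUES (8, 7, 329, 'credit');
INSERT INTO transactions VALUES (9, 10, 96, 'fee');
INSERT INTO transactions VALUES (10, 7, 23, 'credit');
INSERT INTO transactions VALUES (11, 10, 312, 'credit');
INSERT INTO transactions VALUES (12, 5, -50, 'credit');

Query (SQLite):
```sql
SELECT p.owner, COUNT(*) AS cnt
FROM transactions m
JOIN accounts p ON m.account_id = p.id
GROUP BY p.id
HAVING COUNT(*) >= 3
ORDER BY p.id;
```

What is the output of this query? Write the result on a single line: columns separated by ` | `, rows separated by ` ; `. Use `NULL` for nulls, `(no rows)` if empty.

Join each transactions row to its accounts via account_id.
Group joined rows by accounts.id; compute COUNT(*) per group.
HAVING: keep groups with count ≥ 3.
  4: ids {1, 7} → COUNT(*)=2
  5: ids {4, 5, 12} → COUNT(*)=3
  7: ids {6, 8, 10} → COUNT(*)=3
  10: ids {2, 3, 9, 11} → COUNT(*)=4

Liam | 3 ; Ravi | 3 ; Sol | 4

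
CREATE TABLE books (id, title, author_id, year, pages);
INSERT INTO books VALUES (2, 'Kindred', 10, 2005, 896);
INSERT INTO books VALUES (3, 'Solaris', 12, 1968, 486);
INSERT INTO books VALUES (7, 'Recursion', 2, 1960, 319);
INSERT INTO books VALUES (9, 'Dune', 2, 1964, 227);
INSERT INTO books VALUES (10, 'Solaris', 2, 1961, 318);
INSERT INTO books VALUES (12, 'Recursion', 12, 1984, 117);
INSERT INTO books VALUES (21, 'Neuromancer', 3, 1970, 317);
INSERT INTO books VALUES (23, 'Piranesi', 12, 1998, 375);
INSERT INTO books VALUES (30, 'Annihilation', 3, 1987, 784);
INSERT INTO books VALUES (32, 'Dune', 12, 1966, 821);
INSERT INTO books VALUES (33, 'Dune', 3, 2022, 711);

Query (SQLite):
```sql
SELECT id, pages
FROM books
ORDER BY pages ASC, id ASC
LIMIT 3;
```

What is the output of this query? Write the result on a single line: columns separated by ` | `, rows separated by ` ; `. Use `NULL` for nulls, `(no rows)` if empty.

12 | 117 ; 9 | 227 ; 21 | 317

Sort by pages asc, tiebreak id asc: (117, id=12), (227, id=9), (317, id=21), (318, id=10), (319, id=7), (375, id=23) …. Take first 3.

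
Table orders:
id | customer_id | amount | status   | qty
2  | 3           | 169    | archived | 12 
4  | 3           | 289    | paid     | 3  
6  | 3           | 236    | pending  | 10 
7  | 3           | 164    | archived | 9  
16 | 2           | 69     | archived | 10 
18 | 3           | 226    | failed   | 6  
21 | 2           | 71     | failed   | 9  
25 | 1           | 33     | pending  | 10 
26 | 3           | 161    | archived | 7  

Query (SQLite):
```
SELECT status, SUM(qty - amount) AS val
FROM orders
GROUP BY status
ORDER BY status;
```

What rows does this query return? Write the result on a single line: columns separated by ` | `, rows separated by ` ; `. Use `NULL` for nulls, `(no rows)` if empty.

For each row compute qty - amount.
Group by status; take SUM of the expression per group.
  archived: ids {2, 7, 16, 26} → SUM(qty - amount)=-525
  failed: ids {18, 21} → SUM(qty - amount)=-282
  paid: ids {4} → SUM(qty - amount)=-286
  pending: ids {6, 25} → SUM(qty - amount)=-249

archived | -525 ; failed | -282 ; paid | -286 ; pending | -249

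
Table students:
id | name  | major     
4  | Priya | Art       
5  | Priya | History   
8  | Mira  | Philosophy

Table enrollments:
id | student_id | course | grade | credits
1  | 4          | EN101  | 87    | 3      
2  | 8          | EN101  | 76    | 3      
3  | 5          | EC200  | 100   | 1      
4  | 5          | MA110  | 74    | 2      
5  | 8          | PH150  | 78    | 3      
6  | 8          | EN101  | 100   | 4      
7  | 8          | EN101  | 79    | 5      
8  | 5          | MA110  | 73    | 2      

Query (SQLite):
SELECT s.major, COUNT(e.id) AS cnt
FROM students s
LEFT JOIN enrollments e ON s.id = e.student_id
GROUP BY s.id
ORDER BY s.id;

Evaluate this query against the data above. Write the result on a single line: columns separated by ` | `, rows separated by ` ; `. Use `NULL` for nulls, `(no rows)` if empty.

Art | 1 ; History | 3 ; Philosophy | 4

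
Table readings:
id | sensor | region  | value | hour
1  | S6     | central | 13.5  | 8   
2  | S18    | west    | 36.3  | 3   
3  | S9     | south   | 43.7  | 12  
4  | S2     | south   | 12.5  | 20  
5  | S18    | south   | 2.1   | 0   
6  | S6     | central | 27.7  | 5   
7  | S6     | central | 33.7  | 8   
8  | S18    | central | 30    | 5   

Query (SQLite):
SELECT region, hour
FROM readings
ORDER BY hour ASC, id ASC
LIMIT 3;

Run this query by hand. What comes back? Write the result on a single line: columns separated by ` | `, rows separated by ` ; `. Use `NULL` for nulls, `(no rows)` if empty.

south | 0 ; west | 3 ; central | 5

Sort by hour asc, tiebreak id asc: (0, id=5), (3, id=2), (5, id=6), (5, id=8), (8, id=1), (8, id=7) …. Take first 3.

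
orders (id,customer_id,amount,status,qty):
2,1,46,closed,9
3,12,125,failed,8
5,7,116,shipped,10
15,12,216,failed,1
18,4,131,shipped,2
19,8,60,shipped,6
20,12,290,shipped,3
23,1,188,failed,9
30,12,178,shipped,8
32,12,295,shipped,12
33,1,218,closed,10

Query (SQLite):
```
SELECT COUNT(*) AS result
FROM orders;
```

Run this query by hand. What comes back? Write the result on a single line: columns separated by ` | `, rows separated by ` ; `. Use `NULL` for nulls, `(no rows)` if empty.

11

All qty values: [9, 8, 10, 1, 2, 6, 3, 9, 8, 12, 10].
COUNT(*) counts rows → 11.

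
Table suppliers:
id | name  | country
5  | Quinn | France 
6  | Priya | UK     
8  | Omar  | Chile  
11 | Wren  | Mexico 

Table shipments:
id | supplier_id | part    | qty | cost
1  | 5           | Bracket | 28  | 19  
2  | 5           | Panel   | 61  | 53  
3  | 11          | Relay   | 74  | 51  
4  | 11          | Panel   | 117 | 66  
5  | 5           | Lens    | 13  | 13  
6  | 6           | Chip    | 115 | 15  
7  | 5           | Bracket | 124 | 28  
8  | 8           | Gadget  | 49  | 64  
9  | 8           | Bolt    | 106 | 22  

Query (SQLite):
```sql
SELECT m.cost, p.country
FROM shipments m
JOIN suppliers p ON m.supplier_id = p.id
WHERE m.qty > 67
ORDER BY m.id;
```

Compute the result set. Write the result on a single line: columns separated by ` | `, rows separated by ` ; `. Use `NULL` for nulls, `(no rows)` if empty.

Each shipments row matches the suppliers row where supplier_id = suppliers.id.
Then keep rows with m.qty > 67.

51 | Mexico ; 66 | Mexico ; 15 | UK ; 28 | France ; 22 | Chile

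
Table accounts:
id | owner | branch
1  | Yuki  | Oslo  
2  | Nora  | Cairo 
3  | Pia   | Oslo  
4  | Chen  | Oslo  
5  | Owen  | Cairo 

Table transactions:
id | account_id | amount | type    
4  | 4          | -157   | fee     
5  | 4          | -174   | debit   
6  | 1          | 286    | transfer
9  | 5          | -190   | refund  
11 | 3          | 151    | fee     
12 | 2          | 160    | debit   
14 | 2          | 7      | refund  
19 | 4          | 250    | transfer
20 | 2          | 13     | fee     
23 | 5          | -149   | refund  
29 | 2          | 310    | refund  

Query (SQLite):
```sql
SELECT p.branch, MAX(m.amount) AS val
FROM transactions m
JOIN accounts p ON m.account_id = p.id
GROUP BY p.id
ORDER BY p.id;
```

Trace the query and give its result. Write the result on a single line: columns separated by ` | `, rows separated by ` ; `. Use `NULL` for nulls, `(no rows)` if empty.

Oslo | 286 ; Cairo | 310 ; Oslo | 151 ; Oslo | 250 ; Cairo | -149

Join each transactions row to its accounts via account_id.
Group joined rows by accounts.id; compute MAX(m.amount) per group.
  1: ids {6} → MAX(m.amount)=286
  2: ids {12, 14, 20, 29} → MAX(m.amount)=310
  3: ids {11} → MAX(m.amount)=151
  4: ids {4, 5, 19} → MAX(m.amount)=250
  5: ids {9, 23} → MAX(m.amount)=-149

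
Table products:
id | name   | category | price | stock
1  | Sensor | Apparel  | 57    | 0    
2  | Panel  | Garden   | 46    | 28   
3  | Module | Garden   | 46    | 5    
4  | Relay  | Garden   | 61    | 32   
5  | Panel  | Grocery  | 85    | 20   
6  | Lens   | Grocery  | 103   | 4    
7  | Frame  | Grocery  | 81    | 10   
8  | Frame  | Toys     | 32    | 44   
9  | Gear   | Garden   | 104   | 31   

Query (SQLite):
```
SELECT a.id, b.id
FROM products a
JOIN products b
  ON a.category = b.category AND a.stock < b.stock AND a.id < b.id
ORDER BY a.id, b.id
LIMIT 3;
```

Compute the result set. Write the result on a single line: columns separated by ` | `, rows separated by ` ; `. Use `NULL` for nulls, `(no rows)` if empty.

2 | 4 ; 2 | 9 ; 3 | 4

Pairs (a,b) with same category, a.stock < b.stock, a.id < b.id.
category groups: Apparel:{1} Garden:{2,3,4,9} Grocery:{5,6,7} Toys:{8}
Ordered by (a.id, b.id); first 3.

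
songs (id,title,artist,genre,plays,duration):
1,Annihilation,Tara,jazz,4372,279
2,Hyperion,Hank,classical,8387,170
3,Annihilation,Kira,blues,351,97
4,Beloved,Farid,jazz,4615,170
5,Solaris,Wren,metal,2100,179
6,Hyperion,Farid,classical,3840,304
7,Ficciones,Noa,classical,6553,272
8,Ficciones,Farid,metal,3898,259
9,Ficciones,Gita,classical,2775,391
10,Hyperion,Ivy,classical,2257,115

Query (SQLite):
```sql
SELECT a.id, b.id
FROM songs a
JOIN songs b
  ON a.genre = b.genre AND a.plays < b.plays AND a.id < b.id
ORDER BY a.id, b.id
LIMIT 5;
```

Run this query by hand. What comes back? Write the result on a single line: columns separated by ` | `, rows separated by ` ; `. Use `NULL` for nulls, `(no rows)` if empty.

Pairs (a,b) with same genre, a.plays < b.plays, a.id < b.id.
genre groups: blues:{3} classical:{2,6,7,9,10} jazz:{1,4} metal:{5,8}
Ordered by (a.id, b.id); first 5.

1 | 4 ; 5 | 8 ; 6 | 7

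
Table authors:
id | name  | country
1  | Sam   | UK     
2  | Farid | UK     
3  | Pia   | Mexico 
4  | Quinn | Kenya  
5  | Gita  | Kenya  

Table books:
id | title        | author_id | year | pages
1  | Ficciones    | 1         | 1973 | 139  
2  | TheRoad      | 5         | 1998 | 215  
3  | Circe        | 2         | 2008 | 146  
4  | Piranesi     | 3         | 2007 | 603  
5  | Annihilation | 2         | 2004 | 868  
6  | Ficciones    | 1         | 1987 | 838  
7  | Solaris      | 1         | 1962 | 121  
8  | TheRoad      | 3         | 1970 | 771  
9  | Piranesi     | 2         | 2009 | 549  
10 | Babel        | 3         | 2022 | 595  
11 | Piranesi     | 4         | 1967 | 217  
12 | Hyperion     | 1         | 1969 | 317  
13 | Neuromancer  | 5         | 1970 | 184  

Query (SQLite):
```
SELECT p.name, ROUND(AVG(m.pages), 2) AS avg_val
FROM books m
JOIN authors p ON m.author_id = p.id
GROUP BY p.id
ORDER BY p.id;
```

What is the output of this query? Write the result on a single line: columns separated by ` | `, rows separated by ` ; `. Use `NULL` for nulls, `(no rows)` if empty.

Join each books row to its authors via author_id.
Group joined rows by authors.id; compute ROUND(AVG(m.pages), 2) per group.
  1: ids {1, 6, 7, 12} → ROUND(AVG(m.pages), 2)=353.75
  2: ids {3, 5, 9} → ROUND(AVG(m.pages), 2)=521
  3: ids {4, 8, 10} → ROUND(AVG(m.pages), 2)=656.33
  4: ids {11} → ROUND(AVG(m.pages), 2)=217
  5: ids {2, 13} → ROUND(AVG(m.pages), 2)=199.5

Sam | 353.75 ; Farid | 521 ; Pia | 656.33 ; Quinn | 217 ; Gita | 199.5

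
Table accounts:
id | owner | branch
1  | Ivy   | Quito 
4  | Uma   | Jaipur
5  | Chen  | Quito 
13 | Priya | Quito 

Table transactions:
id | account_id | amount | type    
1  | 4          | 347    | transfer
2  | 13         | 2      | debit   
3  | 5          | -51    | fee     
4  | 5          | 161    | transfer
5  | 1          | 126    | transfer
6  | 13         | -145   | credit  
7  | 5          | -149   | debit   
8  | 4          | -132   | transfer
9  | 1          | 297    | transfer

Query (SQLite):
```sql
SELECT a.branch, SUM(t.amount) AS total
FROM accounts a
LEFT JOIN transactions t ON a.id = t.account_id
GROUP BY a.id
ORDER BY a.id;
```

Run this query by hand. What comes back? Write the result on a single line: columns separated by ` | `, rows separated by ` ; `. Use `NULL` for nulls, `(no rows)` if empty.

LEFT JOIN keeps every accounts row; unmatched ones get NULL for transactions columns.
Group by accounts.id and compute SUM(t.amount). SUM over an all-NULL group is NULL.
  1: ids {5, 9} → SUM(t.amount)=423
  4: ids {1, 8} → SUM(t.amount)=215
  5: ids {3, 4, 7} → SUM(t.amount)=-39
  13: ids {2, 6} → SUM(t.amount)=-143

Quito | 423 ; Jaipur | 215 ; Quito | -39 ; Quito | -143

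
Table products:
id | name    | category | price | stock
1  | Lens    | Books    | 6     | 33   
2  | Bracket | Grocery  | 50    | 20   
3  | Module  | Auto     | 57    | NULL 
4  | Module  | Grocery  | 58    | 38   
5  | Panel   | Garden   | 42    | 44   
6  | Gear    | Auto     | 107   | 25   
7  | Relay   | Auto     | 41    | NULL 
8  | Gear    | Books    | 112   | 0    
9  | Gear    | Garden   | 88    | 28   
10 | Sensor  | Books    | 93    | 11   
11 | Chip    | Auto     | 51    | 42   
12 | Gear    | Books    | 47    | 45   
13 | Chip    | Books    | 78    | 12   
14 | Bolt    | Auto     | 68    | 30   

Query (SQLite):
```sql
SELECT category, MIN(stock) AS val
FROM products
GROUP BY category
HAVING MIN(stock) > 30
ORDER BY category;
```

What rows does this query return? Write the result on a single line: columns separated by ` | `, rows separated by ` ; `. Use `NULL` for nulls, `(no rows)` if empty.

Partition products by category; compute MIN(stock) within each group.
HAVING: keep groups where MIN(stock) > 30.
  Auto: ids {3, 6, 7, 11, 14} → MIN(stock)=25
  Books: ids {1, 8, 10, 12, 13} → MIN(stock)=0
  Garden: ids {5, 9} → MIN(stock)=28
  Grocery: ids {2, 4} → MIN(stock)=20

(no rows)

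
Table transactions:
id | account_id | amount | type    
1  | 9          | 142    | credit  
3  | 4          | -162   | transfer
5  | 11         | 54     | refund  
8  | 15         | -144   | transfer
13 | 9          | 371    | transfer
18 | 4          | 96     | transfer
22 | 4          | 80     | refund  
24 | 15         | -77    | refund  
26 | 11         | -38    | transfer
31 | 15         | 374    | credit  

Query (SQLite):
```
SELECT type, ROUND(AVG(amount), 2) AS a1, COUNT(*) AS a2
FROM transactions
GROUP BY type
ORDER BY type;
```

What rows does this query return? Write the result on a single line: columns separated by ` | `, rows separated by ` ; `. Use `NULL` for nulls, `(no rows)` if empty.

Group transactions by type.
Per group compute: ROUND(AVG(amount), 2), COUNT(*).
  credit: ids {1, 31} → ROUND(AVG(amount), 2)=258, COUNT(*)=2
  refund: ids {5, 22, 24} → ROUND(AVG(amount), 2)=19, COUNT(*)=3
  transfer: ids {3, 8, 13, 18, 26} → ROUND(AVG(amount), 2)=24.6, COUNT(*)=5

credit | 258 | 2 ; refund | 19 | 3 ; transfer | 24.6 | 5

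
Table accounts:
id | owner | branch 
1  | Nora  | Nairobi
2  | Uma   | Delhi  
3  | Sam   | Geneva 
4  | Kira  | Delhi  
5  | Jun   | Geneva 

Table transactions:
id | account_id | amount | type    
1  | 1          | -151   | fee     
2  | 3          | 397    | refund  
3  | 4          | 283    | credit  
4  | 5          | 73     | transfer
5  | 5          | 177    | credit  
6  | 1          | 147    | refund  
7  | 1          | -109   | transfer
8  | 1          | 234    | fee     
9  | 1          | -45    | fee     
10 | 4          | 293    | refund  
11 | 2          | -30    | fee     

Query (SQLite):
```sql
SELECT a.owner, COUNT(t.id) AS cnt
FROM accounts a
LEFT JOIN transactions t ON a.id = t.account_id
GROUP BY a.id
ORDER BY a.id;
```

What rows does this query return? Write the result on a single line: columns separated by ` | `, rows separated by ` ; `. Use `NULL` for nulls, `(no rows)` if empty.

Nora | 5 ; Uma | 1 ; Sam | 1 ; Kira | 2 ; Jun | 2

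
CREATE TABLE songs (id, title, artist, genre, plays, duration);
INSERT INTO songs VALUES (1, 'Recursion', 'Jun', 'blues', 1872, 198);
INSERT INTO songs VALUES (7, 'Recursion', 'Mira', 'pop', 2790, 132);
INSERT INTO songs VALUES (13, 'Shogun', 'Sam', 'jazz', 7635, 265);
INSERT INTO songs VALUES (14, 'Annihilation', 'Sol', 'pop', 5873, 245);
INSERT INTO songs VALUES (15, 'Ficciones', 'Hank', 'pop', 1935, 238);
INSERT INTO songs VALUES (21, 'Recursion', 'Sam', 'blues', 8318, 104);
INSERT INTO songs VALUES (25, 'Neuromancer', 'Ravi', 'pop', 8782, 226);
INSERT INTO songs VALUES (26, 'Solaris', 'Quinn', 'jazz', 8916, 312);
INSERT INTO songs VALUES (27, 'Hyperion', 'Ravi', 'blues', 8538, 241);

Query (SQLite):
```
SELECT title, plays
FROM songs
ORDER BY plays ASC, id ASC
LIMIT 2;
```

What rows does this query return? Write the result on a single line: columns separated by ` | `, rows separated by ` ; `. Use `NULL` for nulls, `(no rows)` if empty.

Recursion | 1872 ; Ficciones | 1935

Sort by plays asc, tiebreak id asc: (1872, id=1), (1935, id=15), (2790, id=7), (5873, id=14), (7635, id=13) …. Take first 2.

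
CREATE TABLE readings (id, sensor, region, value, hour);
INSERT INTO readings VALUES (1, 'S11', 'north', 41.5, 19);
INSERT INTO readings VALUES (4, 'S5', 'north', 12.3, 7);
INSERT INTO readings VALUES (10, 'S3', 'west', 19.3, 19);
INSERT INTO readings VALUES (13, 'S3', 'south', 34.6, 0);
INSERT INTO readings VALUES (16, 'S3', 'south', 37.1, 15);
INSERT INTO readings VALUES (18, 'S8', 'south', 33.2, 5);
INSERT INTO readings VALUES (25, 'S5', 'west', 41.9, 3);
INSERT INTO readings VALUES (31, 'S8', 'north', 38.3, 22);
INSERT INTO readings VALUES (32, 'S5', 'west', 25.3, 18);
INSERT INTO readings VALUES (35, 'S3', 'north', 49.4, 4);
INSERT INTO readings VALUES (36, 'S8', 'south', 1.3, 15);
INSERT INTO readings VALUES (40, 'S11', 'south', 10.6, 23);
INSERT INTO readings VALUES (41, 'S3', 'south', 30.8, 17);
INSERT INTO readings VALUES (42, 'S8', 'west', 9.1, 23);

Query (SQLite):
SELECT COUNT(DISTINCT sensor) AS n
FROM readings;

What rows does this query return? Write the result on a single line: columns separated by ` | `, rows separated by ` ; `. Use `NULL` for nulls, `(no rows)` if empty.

Count distinct non-NULL sensor values.

4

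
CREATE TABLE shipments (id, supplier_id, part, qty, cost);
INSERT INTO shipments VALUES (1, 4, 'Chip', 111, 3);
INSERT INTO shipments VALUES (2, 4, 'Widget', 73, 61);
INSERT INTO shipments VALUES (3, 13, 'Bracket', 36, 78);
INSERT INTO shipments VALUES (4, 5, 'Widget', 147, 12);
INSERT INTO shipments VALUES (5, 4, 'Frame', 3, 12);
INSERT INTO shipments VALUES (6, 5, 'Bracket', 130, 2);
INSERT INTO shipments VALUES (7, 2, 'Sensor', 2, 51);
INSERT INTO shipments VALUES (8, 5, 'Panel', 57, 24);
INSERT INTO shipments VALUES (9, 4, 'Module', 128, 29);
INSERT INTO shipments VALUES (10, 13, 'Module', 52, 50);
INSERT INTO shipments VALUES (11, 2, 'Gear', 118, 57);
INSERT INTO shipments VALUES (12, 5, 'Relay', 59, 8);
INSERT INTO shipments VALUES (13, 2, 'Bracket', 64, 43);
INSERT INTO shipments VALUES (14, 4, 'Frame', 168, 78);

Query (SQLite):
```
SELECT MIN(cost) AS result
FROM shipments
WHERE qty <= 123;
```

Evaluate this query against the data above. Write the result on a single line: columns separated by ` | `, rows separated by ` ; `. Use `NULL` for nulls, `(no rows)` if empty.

3

Rows where qty <= 123 → cost values: [3, 61, 78, 12, 51, 24, 50, 57, 8, 43].
MIN of non-NULL values = 3.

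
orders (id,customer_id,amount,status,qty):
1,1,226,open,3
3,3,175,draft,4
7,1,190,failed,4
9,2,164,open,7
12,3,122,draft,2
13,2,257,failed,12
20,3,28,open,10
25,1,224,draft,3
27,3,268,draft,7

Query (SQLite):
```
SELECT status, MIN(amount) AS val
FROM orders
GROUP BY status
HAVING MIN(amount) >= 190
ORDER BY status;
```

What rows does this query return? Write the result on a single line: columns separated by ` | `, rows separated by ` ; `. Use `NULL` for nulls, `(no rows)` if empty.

Partition orders by status; compute MIN(amount) within each group.
HAVING: keep groups where MIN(amount) >= 190.
  draft: ids {3, 12, 25, 27} → MIN(amount)=122
  failed: ids {7, 13} → MIN(amount)=190
  open: ids {1, 9, 20} → MIN(amount)=28

failed | 190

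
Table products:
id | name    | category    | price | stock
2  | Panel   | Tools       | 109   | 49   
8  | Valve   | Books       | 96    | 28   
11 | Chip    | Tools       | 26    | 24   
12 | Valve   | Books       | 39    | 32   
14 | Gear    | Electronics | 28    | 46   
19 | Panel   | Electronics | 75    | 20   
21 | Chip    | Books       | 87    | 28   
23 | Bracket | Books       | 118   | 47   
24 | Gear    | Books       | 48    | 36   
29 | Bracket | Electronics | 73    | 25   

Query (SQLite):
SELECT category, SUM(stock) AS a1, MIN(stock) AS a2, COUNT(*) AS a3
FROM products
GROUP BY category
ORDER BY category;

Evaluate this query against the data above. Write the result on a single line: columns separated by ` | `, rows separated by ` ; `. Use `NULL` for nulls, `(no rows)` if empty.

Books | 171 | 28 | 5 ; Electronics | 91 | 20 | 3 ; Tools | 73 | 24 | 2

Group products by category.
Per group compute: SUM(stock), MIN(stock), COUNT(*).
  Books: ids {8, 12, 21, 23, 24} → SUM(stock)=171, MIN(stock)=28, COUNT(*)=5
  Electronics: ids {14, 19, 29} → SUM(stock)=91, MIN(stock)=20, COUNT(*)=3
  Tools: ids {2, 11} → SUM(stock)=73, MIN(stock)=24, COUNT(*)=2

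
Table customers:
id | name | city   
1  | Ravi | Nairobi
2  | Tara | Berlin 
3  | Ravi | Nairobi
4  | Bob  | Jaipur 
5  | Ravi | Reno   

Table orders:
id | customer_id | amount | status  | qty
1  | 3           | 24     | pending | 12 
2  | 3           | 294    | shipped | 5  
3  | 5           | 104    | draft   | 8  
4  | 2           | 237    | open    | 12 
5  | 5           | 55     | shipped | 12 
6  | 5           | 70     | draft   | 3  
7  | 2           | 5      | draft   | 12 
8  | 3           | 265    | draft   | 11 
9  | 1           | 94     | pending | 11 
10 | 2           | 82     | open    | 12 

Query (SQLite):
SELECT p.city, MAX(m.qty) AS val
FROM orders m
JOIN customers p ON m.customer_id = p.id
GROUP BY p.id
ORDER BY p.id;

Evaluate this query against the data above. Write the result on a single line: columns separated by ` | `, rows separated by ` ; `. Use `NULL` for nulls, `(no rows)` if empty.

Join each orders row to its customers via customer_id.
Group joined rows by customers.id; compute MAX(m.qty) per group.
  1: ids {9} → MAX(m.qty)=11
  2: ids {4, 7, 10} → MAX(m.qty)=12
  3: ids {1, 2, 8} → MAX(m.qty)=12
  5: ids {3, 5, 6} → MAX(m.qty)=12

Nairobi | 11 ; Berlin | 12 ; Nairobi | 12 ; Reno | 12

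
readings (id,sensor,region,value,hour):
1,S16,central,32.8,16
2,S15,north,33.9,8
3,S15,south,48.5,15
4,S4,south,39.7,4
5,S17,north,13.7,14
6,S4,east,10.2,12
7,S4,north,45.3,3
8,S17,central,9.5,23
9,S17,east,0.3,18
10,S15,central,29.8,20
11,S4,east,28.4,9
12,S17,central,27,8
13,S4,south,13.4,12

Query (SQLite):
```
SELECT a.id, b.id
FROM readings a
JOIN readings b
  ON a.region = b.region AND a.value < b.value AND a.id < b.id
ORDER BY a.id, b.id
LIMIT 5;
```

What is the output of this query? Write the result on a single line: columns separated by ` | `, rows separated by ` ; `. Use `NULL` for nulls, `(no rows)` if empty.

2 | 7 ; 5 | 7 ; 6 | 11 ; 8 | 10 ; 8 | 12

Pairs (a,b) with same region, a.value < b.value, a.id < b.id.
region groups: central:{1,8,10,12} east:{6,9,11} north:{2,5,7} south:{3,4,13}
Ordered by (a.id, b.id); first 5.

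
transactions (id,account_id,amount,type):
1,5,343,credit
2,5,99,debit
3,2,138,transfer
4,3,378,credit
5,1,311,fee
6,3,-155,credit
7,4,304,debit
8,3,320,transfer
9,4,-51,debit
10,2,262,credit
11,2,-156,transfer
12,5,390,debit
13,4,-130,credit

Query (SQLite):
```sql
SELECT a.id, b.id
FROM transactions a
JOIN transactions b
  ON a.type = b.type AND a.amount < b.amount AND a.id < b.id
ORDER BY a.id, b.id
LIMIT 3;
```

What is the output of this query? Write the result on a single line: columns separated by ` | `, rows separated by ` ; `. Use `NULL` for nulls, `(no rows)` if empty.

Pairs (a,b) with same type, a.amount < b.amount, a.id < b.id.
type groups: credit:{1,4,6,10,13} debit:{2,7,9,12} fee:{5} transfer:{3,8,11}
Ordered by (a.id, b.id); first 3.

1 | 4 ; 2 | 7 ; 2 | 12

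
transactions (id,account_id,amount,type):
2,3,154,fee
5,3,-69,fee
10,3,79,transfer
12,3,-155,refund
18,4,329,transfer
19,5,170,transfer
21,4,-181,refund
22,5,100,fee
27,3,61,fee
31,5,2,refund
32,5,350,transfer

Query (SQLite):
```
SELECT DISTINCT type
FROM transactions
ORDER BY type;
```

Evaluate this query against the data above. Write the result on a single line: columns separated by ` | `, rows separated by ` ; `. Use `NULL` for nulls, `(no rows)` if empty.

Collect distinct type values from transactions.

fee ; refund ; transfer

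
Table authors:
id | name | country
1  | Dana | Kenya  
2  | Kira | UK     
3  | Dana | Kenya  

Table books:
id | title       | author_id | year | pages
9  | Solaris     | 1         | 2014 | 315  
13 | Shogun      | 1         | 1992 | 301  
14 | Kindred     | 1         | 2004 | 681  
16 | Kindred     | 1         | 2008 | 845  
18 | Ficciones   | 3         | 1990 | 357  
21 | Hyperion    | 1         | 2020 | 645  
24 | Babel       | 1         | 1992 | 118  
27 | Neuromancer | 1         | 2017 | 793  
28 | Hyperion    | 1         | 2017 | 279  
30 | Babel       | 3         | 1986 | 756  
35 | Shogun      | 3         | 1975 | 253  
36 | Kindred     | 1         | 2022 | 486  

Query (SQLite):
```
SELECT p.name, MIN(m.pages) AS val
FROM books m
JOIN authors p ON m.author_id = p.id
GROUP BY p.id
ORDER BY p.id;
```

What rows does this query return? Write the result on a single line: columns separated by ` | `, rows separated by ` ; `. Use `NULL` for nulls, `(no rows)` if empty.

Dana | 118 ; Dana | 253

Join each books row to its authors via author_id.
Group joined rows by authors.id; compute MIN(m.pages) per group.
  1: ids {9, 13, 14, 16, 21, 24, 27, 28, 36} → MIN(m.pages)=118
  3: ids {18, 30, 35} → MIN(m.pages)=253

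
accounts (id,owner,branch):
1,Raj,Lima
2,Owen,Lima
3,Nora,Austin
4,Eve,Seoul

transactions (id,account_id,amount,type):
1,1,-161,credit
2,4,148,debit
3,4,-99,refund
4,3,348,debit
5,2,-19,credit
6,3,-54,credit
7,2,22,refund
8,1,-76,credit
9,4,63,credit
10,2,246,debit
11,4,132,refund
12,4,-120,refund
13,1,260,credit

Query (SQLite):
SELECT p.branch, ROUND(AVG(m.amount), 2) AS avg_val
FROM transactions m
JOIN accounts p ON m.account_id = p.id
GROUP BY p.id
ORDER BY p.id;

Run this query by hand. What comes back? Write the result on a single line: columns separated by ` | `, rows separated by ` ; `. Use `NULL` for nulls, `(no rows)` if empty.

Lima | 7.67 ; Lima | 83 ; Austin | 147 ; Seoul | 24.8

Join each transactions row to its accounts via account_id.
Group joined rows by accounts.id; compute ROUND(AVG(m.amount), 2) per group.
  1: ids {1, 8, 13} → ROUND(AVG(m.amount), 2)=7.67
  2: ids {5, 7, 10} → ROUND(AVG(m.amount), 2)=83
  3: ids {4, 6} → ROUND(AVG(m.amount), 2)=147
  4: ids {2, 3, 9, 11, 12} → ROUND(AVG(m.amount), 2)=24.8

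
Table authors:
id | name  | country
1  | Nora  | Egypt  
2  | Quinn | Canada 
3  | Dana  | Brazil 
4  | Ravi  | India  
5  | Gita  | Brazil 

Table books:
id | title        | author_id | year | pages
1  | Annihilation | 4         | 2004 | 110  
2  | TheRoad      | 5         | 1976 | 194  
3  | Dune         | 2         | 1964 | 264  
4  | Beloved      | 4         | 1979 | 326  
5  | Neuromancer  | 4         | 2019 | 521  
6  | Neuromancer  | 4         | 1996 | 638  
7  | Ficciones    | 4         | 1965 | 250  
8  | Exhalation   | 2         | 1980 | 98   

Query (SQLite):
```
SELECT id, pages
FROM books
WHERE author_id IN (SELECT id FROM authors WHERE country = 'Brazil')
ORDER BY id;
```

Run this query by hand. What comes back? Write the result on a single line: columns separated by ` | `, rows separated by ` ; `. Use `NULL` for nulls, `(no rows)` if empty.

Inner query: authors.id where country = 'Brazil'.
Outer: keep books rows whose author_id is in that set.
Inner query → {3, 5}

2 | 194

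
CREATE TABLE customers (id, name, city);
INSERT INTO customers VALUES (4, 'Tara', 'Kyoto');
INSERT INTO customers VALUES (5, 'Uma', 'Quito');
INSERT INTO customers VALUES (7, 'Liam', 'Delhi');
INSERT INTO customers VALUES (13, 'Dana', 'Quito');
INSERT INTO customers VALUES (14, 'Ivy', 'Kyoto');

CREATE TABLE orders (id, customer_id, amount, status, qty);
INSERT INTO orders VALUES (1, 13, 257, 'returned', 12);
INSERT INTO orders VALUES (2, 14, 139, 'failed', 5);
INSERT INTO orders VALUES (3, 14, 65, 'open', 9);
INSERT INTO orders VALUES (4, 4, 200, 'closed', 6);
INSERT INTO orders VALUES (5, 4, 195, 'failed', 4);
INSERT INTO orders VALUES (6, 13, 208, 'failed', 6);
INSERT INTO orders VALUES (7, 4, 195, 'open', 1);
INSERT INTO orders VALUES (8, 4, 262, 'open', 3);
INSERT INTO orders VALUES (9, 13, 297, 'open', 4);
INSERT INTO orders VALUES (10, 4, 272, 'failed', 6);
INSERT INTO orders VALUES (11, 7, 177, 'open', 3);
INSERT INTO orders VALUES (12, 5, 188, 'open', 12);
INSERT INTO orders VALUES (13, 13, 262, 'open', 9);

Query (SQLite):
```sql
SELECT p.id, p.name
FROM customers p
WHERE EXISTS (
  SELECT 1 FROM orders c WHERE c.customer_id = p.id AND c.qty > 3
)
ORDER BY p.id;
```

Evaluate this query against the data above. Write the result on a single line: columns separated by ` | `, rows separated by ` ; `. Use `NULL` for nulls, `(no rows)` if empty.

For each customers row, check whether any orders with matching customer_id has qty > 3.
Keep rows where that is true.

4 | Tara ; 5 | Uma ; 13 | Dana ; 14 | Ivy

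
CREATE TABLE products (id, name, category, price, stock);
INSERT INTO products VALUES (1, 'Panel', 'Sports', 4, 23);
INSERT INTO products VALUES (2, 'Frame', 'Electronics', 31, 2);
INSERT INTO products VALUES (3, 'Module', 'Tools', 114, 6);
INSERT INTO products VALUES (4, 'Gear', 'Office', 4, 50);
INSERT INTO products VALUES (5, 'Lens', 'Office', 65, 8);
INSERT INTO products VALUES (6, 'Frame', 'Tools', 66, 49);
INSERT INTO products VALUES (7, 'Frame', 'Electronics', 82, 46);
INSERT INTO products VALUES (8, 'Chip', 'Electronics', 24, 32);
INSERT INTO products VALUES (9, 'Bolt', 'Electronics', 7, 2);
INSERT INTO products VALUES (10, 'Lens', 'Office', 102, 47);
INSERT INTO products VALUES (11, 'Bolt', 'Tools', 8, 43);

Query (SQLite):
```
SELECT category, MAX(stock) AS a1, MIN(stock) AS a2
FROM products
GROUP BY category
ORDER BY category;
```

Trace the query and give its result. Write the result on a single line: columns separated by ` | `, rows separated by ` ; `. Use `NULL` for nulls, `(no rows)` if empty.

Group products by category.
Per group compute: MAX(stock), MIN(stock).
  Electronics: ids {2, 7, 8, 9} → MAX(stock)=46, MIN(stock)=2
  Office: ids {4, 5, 10} → MAX(stock)=50, MIN(stock)=8
  Sports: ids {1} → MAX(stock)=23, MIN(stock)=23
  Tools: ids {3, 6, 11} → MAX(stock)=49, MIN(stock)=6

Electronics | 46 | 2 ; Office | 50 | 8 ; Sports | 23 | 23 ; Tools | 49 | 6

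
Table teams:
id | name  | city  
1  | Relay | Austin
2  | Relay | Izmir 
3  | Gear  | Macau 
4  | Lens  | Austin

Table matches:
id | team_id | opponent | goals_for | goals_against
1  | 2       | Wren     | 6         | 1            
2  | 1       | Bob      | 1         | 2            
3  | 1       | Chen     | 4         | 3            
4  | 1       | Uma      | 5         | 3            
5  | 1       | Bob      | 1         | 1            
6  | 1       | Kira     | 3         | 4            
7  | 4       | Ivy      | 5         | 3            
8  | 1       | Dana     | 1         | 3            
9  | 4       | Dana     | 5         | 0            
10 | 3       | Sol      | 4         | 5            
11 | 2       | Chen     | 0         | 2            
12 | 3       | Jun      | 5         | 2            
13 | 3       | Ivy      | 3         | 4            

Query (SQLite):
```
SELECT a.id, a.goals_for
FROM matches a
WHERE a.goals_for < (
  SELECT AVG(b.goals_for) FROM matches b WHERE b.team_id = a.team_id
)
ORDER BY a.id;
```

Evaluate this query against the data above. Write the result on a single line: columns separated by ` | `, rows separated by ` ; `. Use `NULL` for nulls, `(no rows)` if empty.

2 | 1 ; 5 | 1 ; 8 | 1 ; 11 | 0 ; 13 | 3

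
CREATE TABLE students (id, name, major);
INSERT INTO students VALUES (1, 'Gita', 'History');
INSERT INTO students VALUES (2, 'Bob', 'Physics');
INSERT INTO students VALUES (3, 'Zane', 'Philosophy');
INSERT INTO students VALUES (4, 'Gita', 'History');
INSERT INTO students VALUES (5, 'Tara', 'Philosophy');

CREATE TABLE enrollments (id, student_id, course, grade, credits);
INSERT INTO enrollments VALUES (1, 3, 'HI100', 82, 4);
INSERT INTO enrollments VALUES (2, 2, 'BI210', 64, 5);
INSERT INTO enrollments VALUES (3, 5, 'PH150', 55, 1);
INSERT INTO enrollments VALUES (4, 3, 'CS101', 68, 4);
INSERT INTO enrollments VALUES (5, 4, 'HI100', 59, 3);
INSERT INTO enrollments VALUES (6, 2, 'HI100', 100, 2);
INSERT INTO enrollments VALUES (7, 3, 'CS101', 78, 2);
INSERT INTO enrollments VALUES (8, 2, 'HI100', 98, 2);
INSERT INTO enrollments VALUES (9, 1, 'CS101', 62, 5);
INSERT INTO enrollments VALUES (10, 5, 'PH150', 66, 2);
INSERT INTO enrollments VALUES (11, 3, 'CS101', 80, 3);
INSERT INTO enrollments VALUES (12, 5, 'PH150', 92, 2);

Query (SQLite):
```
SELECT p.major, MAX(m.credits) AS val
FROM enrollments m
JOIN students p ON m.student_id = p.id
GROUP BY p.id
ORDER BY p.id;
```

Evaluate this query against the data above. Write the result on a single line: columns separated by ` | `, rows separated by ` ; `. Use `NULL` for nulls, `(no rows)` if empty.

Join each enrollments row to its students via student_id.
Group joined rows by students.id; compute MAX(m.credits) per group.
  1: ids {9} → MAX(m.credits)=5
  2: ids {2, 6, 8} → MAX(m.credits)=5
  3: ids {1, 4, 7, 11} → MAX(m.credits)=4
  4: ids {5} → MAX(m.credits)=3
  5: ids {3, 10, 12} → MAX(m.credits)=2

History | 5 ; Physics | 5 ; Philosophy | 4 ; History | 3 ; Philosophy | 2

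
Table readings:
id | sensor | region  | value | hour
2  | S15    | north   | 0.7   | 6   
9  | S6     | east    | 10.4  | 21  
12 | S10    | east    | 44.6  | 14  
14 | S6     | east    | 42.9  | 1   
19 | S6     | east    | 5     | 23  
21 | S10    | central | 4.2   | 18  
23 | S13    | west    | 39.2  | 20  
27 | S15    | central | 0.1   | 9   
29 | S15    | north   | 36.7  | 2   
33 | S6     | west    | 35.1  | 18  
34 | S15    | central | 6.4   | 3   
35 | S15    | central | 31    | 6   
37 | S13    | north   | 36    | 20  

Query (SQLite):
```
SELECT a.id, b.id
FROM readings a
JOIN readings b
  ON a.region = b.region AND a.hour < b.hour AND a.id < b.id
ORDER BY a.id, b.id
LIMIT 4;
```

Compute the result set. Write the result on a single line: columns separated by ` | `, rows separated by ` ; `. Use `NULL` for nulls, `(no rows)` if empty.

Pairs (a,b) with same region, a.hour < b.hour, a.id < b.id.
region groups: central:{21,27,34,35} east:{9,12,14,19} north:{2,29,37} west:{23,33}
Ordered by (a.id, b.id); first 4.

2 | 37 ; 9 | 19 ; 12 | 19 ; 14 | 19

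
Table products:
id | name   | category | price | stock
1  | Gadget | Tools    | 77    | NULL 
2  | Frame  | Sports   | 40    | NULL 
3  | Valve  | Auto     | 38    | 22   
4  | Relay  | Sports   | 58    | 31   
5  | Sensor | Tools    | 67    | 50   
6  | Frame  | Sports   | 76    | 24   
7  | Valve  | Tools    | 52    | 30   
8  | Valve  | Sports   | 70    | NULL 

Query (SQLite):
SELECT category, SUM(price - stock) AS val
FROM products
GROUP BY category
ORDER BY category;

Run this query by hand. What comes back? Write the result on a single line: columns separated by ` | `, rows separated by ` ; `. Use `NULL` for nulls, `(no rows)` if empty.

For each row compute price - stock.
Group by category; take SUM of the expression per group.
  Auto: ids {3} → SUM(price - stock)=16
  Sports: ids {2, 4, 6, 8} → SUM(price - stock)=79
  Tools: ids {1, 5, 7} → SUM(price - stock)=39

Auto | 16 ; Sports | 79 ; Tools | 39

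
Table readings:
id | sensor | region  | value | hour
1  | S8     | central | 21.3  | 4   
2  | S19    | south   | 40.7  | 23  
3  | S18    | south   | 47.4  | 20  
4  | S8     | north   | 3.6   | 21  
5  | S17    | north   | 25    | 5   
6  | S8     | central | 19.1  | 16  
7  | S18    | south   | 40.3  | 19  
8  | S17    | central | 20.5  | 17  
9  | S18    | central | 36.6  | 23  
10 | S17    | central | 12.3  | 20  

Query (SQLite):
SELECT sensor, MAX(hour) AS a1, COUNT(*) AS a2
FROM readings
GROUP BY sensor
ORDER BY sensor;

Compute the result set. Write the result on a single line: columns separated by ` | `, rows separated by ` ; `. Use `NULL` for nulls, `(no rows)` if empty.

S17 | 20 | 3 ; S18 | 23 | 3 ; S19 | 23 | 1 ; S8 | 21 | 3

Group readings by sensor.
Per group compute: MAX(hour), COUNT(*).
  S17: ids {5, 8, 10} → MAX(hour)=20, COUNT(*)=3
  S18: ids {3, 7, 9} → MAX(hour)=23, COUNT(*)=3
  S19: ids {2} → MAX(hour)=23, COUNT(*)=1
  S8: ids {1, 4, 6} → MAX(hour)=21, COUNT(*)=3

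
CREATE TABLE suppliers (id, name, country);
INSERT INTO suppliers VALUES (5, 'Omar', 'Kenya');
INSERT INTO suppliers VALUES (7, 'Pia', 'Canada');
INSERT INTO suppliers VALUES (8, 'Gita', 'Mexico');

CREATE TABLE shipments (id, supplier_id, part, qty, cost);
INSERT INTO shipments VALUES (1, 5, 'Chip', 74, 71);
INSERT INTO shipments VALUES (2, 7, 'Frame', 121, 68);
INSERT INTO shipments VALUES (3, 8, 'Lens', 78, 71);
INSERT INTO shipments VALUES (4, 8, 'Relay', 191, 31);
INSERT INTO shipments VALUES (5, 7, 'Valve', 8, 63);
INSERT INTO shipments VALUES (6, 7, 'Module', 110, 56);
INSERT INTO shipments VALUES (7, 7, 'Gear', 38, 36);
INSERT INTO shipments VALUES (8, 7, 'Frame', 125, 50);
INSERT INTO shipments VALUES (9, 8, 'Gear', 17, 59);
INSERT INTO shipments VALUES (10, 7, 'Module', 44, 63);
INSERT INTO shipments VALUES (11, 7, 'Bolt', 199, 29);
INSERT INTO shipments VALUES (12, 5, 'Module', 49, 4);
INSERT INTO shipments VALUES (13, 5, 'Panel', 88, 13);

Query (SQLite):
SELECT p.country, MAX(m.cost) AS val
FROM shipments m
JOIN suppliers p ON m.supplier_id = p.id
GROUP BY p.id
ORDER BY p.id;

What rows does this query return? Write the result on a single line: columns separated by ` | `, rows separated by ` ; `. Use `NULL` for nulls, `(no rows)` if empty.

Join each shipments row to its suppliers via supplier_id.
Group joined rows by suppliers.id; compute MAX(m.cost) per group.
  5: ids {1, 12, 13} → MAX(m.cost)=71
  7: ids {2, 5, 6, 7, 8, 10, 11} → MAX(m.cost)=68
  8: ids {3, 4, 9} → MAX(m.cost)=71

Kenya | 71 ; Canada | 68 ; Mexico | 71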